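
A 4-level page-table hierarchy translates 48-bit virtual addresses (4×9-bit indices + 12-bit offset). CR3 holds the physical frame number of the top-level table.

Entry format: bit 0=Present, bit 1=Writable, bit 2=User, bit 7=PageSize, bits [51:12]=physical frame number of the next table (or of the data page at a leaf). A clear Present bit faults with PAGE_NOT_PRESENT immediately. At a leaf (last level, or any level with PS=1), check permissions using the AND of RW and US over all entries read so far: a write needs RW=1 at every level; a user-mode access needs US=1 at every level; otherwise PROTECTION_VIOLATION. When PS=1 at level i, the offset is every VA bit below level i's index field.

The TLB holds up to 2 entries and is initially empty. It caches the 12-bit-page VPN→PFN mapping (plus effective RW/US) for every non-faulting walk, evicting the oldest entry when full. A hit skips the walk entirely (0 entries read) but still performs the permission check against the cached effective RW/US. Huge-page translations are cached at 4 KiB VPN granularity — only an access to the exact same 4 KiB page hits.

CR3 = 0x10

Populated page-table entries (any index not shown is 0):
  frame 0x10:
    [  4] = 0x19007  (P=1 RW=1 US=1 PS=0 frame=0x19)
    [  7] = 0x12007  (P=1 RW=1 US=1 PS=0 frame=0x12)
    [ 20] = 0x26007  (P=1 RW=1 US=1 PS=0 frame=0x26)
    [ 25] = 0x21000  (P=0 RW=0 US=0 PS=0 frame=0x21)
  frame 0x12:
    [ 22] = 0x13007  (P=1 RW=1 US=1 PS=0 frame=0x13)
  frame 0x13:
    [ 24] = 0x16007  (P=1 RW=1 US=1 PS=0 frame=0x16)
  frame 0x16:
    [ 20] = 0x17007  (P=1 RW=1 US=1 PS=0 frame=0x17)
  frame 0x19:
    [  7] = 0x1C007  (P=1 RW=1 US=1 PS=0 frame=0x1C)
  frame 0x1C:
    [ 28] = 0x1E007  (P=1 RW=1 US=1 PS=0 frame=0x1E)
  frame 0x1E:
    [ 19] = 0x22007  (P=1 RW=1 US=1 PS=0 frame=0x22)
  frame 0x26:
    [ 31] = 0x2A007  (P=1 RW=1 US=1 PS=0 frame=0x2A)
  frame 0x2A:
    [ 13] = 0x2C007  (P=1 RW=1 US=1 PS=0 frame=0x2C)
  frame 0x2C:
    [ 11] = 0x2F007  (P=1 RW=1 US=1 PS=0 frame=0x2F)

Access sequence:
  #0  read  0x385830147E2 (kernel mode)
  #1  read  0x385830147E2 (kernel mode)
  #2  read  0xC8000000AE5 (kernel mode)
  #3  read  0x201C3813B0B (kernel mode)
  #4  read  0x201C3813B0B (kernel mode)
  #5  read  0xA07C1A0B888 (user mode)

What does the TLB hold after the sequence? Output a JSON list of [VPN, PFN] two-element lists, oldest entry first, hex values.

Per-access translation:
#0 VA=0x385830147E2 (r,kernel):
  [0] read 0x10 idx=7: raw=0x12007 flags P=1 W=1 U=1 S=0
  [1] read 0x12 idx=22: raw=0x13007 flags P=1 W=1 U=1 S=0
  [2] read 0x13 idx=24: raw=0x16007 flags P=1 W=1 U=1 S=0
  [3] read 0x16 idx=20: raw=0x17007 flags P=1 W=1 U=1 S=0
  → PA=0x177E2  (4 entries read)
#1 VA=0x385830147E2 (r,kernel):
  TLB hit vpn=0x38583014 → PA=0x177E2
#2 VA=0xC8000000AE5 (r,kernel):
  [0] read 0x10 idx=25: raw=0x21000 flags P=0 W=0 U=0 S=0
  ✗ PAGE_NOT_PRESENT  [1 reads]
#3 VA=0x201C3813B0B (r,kernel):
  [0] read 0x10 idx=4: raw=0x19007 flags P=1 W=1 U=1 S=0
  [1] read 0x19 idx=7: raw=0x1C007 flags P=1 W=1 U=1 S=0
  [2] read 0x1C idx=28: raw=0x1E007 flags P=1 W=1 U=1 S=0
  [3] read 0x1E idx=19: raw=0x22007 flags P=1 W=1 U=1 S=0
  → PA=0x22B0B  (4 entries read)
#4 VA=0x201C3813B0B (r,kernel):
  TLB hit vpn=0x201C3813 → PA=0x22B0B
#5 VA=0xA07C1A0B888 (r,user):
  [0] read 0x10 idx=20: raw=0x26007 flags P=1 W=1 U=1 S=0
  [1] read 0x26 idx=31: raw=0x2A007 flags P=1 W=1 U=1 S=0
  [2] read 0x2A idx=13: raw=0x2C007 flags P=1 W=1 U=1 S=0
  [3] read 0x2C idx=11: raw=0x2F007 flags P=1 W=1 U=1 S=0
  → PA=0x2F888  (4 entries read)

TLB: [["0x201C3813", "0x22"], ["0xA07C1A0B", "0x2F"]]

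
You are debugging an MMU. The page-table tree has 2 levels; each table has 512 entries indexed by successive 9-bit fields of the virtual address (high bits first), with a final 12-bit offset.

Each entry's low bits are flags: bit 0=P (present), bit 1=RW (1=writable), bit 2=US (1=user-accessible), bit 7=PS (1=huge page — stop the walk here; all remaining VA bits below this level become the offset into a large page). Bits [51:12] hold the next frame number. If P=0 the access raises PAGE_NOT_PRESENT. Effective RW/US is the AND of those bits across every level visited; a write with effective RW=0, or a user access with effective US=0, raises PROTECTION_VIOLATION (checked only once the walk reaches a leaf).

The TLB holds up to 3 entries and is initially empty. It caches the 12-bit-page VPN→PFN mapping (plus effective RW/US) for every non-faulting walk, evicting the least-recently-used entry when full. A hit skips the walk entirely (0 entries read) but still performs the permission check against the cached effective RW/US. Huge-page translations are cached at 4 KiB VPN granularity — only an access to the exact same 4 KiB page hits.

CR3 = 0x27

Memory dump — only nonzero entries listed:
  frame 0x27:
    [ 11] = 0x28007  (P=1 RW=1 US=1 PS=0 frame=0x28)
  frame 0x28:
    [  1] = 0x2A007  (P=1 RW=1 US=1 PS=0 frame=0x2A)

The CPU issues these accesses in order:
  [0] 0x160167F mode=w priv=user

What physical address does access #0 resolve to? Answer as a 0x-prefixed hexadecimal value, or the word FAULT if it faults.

Trace:
#0 VA=0x160167F (w,user):
  L0: frame=0x27 idx=11 entry=0x28007 [P=1 RW=1 US=1 PS=0]
  L1: frame=0x28 idx=1 entry=0x2A007 [P=1 RW=1 US=1 PS=0]
  ⇒ phys 0x2A67F  [2 reads]

Access #0 PA: 0x2A67F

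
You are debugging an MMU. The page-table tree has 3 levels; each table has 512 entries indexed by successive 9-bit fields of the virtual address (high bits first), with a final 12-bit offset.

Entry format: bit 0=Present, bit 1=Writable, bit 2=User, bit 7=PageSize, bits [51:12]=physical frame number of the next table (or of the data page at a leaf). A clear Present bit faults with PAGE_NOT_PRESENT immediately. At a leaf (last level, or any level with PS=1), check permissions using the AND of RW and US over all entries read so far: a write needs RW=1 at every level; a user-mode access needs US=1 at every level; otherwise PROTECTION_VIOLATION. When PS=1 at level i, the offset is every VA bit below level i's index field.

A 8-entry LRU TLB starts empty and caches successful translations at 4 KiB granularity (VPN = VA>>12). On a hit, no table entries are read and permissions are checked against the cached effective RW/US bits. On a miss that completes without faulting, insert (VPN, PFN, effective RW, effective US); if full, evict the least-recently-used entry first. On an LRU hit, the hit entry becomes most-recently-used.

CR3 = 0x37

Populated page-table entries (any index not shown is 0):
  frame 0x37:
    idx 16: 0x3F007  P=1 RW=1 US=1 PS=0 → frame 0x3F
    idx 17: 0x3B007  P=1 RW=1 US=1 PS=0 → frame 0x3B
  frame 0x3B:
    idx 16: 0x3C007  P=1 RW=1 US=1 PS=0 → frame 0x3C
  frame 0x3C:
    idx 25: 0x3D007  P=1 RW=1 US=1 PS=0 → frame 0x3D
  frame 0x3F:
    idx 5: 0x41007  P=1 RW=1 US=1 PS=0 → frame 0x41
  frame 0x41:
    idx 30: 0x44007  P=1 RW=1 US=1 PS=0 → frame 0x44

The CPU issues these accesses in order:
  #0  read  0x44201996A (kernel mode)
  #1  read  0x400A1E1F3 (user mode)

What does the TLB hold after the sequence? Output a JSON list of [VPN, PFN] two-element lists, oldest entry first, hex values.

Walk each access:
#0 VA=0x44201996A (r,kernel):
  L0: frame=0x37 idx=17 entry=0x3B007 [P=1 RW=1 US=1 PS=0]
  L1: frame=0x3B idx=16 entry=0x3C007 [P=1 RW=1 US=1 PS=0]
  L2: frame=0x3C idx=25 entry=0x3D007 [P=1 RW=1 US=1 PS=0]
  → PA=0x3D96A  (3 entries read)
#1 VA=0x400A1E1F3 (r,user):
  L0: frame=0x37 idx=16 entry=0x3F007 [P=1 RW=1 US=1 PS=0]
  L1: frame=0x3F idx=5 entry=0x41007 [P=1 RW=1 US=1 PS=0]
  L2: frame=0x41 idx=30 entry=0x44007 [P=1 RW=1 US=1 PS=0]
  → PA=0x441F3  (3 entries read)

TLB: [["0x442019", "0x3D"], ["0x400A1E", "0x44"]]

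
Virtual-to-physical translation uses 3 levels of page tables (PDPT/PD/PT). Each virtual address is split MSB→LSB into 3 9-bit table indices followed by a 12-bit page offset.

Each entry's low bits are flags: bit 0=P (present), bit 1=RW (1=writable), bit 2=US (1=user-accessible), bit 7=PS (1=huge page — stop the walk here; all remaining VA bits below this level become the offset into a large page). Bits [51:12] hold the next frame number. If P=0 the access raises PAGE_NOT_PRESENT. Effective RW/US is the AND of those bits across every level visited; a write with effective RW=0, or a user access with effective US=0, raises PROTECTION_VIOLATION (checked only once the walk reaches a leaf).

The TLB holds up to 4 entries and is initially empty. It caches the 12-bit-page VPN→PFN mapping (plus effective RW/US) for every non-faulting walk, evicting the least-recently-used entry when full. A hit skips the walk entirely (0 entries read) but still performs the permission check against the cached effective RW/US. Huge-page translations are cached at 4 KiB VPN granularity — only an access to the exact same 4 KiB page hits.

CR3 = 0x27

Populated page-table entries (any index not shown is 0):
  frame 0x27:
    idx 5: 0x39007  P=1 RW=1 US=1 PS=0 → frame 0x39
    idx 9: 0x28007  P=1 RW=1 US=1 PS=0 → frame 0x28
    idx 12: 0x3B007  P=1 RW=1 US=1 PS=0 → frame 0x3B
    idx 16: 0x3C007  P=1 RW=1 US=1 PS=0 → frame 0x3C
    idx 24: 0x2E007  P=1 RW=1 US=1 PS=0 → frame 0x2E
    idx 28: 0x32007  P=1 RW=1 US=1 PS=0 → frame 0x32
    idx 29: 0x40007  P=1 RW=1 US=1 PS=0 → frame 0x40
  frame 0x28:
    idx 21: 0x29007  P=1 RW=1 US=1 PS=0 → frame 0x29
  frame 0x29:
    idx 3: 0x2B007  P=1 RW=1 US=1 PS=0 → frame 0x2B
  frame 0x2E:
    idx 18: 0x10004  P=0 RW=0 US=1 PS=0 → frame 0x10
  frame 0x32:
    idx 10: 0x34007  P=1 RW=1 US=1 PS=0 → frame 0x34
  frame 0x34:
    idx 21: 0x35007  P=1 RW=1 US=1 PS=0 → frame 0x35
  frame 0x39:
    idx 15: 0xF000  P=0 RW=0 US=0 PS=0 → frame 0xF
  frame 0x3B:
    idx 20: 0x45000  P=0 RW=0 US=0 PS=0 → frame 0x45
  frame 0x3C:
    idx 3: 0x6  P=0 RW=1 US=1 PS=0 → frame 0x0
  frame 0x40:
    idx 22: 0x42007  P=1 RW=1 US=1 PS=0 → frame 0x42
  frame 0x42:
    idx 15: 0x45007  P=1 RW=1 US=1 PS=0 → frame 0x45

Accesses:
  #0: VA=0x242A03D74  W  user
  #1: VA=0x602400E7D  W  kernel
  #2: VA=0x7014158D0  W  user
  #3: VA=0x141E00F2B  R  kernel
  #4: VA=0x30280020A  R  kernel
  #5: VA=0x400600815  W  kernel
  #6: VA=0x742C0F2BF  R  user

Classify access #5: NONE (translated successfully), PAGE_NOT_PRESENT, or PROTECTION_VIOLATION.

Per-access translation:
#0 VA=0x242A03D74 (w,user):
  L0: frame=0x27 idx=9 entry=0x28007 [P=1 RW=1 US=1 PS=0]
  L1: frame=0x28 idx=21 entry=0x29007 [P=1 RW=1 US=1 PS=0]
  L2: frame=0x29 idx=3 entry=0x2B007 [P=1 RW=1 US=1 PS=0]
  ⇒ phys 0x2BD74  [3 reads]
#1 VA=0x602400E7D (w,kernel):
  L0: frame=0x27 idx=24 entry=0x2E007 [P=1 RW=1 US=1 PS=0]
  L1: frame=0x2E idx=18 entry=0x10004 [P=0 RW=0 US=1 PS=0]
  ⇒ fault: PAGE_NOT_PRESENT  — 2 lookups
#2 VA=0x7014158D0 (w,user):
  L0: frame=0x27 idx=28 entry=0x32007 [P=1 RW=1 US=1 PS=0]
  L1: frame=0x32 idx=10 entry=0x34007 [P=1 RW=1 US=1 PS=0]
  L2: frame=0x34 idx=21 entry=0x35007 [P=1 RW=1 US=1 PS=0]
  ⇒ phys 0x358D0  [3 reads]
#3 VA=0x141E00F2B (r,kernel):
  L0: frame=0x27 idx=5 entry=0x39007 [P=1 RW=1 US=1 PS=0]
  L1: frame=0x39 idx=15 entry=0xF000 [P=0 RW=0 US=0 PS=0]
  ⇒ fault: PAGE_NOT_PRESENT  — 2 lookups
#4 VA=0x30280020A (r,kernel):
  L0: frame=0x27 idx=12 entry=0x3B007 [P=1 RW=1 US=1 PS=0]
  L1: frame=0x3B idx=20 entry=0x45000 [P=0 RW=0 US=0 PS=0]
  ⇒ fault: PAGE_NOT_PRESENT  — 2 lookups
#5 VA=0x400600815 (w,kernel):
  L0: frame=0x27 idx=16 entry=0x3C007 [P=1 RW=1 US=1 PS=0]
  L1: frame=0x3C idx=3 entry=0x6 [P=0 RW=1 US=1 PS=0]
  ⇒ fault: PAGE_NOT_PRESENT  — 2 lookups
#6 VA=0x742C0F2BF (r,user):
  L0: frame=0x27 idx=29 entry=0x40007 [P=1 RW=1 US=1 PS=0]
  L1: frame=0x40 idx=22 entry=0x42007 [P=1 RW=1 US=1 PS=0]
  L2: frame=0x42 idx=15 entry=0x45007 [P=1 RW=1 US=1 PS=0]
  ⇒ phys 0x452BF  [3 reads]

Access #5 fault: PAGE_NOT_PRESENT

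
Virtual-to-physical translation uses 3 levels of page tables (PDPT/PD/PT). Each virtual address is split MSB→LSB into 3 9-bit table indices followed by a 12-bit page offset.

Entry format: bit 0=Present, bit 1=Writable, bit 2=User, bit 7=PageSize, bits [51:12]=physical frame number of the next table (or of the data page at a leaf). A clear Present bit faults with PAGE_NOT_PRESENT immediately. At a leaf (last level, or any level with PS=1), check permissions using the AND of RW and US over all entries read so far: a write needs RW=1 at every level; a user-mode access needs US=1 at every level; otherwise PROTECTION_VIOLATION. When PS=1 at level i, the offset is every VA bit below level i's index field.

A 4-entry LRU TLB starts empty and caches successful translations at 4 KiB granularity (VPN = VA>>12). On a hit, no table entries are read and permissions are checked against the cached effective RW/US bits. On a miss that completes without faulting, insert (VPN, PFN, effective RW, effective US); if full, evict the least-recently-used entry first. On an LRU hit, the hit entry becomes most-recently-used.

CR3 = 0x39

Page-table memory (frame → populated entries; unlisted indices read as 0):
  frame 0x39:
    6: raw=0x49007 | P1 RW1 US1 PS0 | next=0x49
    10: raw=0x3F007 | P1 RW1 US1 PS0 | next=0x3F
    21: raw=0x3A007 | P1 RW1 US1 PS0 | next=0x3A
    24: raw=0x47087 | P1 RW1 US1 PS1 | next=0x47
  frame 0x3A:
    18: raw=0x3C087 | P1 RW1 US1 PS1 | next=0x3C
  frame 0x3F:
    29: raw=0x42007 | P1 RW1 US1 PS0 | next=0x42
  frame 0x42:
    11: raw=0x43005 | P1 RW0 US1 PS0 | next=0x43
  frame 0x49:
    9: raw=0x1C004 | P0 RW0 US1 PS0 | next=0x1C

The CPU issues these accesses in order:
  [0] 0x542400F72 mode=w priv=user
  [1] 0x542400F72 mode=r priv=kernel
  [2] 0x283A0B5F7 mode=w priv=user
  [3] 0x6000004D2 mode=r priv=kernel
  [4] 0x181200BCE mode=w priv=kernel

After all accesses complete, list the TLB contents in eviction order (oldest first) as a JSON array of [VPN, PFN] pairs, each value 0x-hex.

Walk each access:
#0 VA=0x542400F72 (w,user):
  L0: frame=0x39 idx=21 entry=0x3A007 [P=1 RW=1 US=1 PS=0]
  L1: frame=0x3A idx=18 entry=0x3C087 [P=1 RW=1 US=1 PS=1]
  → PA=0x3CF72 (huge @L1)  (2 entries read)
#1 VA=0x542400F72 (r,kernel):
  TLB hit vpn=0x542400 → PA=0x3CF72
#2 VA=0x283A0B5F7 (w,user):
  L0: frame=0x39 idx=10 entry=0x3F007 [P=1 RW=1 US=1 PS=0]
  L1: frame=0x3F idx=29 entry=0x42007 [P=1 RW=1 US=1 PS=0]
  L2: frame=0x42 idx=11 entry=0x43005 [P=1 RW=0 US=1 PS=0]
  ⇒ fault: PROTECTION_VIOLATION  — 3 lookups
#3 VA=0x6000004D2 (r,kernel):
  L0: frame=0x39 idx=24 entry=0x47087 [P=1 RW=1 US=1 PS=1]
  → PA=0x474D2 (huge @L0)  (1 entries read)
#4 VA=0x181200BCE (w,kernel):
  L0: frame=0x39 idx=6 entry=0x49007 [P=1 RW=1 US=1 PS=0]
  L1: frame=0x49 idx=9 entry=0x1C004 [P=0 RW=0 US=1 PS=0]
  ⇒ fault: PAGE_NOT_PRESENT  — 2 lookups

TLB: [["0x542400", "0x3C"], ["0x600000", "0x47"]]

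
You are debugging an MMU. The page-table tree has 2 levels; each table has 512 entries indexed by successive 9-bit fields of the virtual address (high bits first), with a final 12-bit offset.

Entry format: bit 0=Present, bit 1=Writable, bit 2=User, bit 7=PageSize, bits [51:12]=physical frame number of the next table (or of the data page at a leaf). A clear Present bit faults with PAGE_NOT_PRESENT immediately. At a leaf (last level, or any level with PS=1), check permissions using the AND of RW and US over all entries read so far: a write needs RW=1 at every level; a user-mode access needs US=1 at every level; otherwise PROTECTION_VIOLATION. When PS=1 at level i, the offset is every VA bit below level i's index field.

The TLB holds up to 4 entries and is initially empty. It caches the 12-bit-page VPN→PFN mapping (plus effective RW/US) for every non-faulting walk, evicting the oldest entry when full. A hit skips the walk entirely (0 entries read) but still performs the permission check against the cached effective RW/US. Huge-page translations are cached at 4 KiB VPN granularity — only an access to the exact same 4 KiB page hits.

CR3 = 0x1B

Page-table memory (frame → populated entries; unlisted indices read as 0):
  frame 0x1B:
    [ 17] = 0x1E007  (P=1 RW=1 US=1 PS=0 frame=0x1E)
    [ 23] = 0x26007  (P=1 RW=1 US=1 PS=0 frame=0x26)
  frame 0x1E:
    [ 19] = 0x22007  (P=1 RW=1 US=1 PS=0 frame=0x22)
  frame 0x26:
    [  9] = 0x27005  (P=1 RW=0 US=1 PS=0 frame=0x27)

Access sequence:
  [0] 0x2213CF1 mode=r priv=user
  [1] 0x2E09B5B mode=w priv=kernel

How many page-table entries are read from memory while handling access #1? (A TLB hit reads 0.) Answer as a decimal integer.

Walk each access:
#0 VA=0x2213CF1 (r,user):
  L0 @0x1B[17] → 0x1E007  P=1,RW=1,US=1,PS=0
  L1 @0x1E[19] → 0x22007  P=1,RW=1,US=1,PS=0
  ✓ 0x22CF1  — 2 lookups
#1 VA=0x2E09B5B (w,kernel):
  L0 @0x1B[23] → 0x26007  P=1,RW=1,US=1,PS=0
  L1 @0x26[9] → 0x27005  P=1,RW=0,US=1,PS=0
  ⇒ fault: PROTECTION_VIOLATION  — 2 lookups

Entries read for #1: 2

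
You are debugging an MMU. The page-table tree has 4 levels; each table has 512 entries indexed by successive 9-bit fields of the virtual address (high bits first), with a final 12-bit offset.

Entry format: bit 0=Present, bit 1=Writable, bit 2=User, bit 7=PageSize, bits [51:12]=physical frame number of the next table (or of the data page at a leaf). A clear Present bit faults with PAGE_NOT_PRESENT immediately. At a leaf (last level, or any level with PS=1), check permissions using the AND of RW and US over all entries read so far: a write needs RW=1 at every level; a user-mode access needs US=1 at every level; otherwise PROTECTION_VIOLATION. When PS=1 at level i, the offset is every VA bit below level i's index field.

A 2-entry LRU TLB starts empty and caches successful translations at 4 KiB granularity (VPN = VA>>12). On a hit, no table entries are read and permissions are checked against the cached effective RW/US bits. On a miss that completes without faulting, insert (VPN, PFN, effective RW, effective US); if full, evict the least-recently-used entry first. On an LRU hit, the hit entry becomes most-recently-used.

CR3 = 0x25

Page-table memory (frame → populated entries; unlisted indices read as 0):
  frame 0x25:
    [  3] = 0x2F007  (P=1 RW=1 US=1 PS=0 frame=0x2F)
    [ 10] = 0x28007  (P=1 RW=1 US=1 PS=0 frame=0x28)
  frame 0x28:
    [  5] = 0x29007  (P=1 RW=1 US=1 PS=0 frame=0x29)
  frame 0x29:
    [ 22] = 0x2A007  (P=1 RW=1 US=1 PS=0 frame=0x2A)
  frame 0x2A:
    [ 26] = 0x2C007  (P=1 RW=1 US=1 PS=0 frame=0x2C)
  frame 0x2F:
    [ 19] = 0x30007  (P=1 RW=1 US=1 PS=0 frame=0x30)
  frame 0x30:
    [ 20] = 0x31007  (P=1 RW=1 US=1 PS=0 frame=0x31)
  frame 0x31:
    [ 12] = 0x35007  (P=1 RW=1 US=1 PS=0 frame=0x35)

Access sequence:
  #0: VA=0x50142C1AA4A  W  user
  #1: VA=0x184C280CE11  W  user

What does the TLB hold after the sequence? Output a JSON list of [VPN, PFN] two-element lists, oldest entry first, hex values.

Walk each access:
#0 VA=0x50142C1AA4A (w,user):
  L0: frame=0x25 idx=10 entry=0x28007 [P=1 RW=1 US=1 PS=0]
  L1: frame=0x28 idx=5 entry=0x29007 [P=1 RW=1 US=1 PS=0]
  L2: frame=0x29 idx=22 entry=0x2A007 [P=1 RW=1 US=1 PS=0]
  L3: frame=0x2A idx=26 entry=0x2C007 [P=1 RW=1 US=1 PS=0]
  ⇒ phys 0x2CA4A  [4 reads]
#1 VA=0x184C280CE11 (w,user):
  L0: frame=0x25 idx=3 entry=0x2F007 [P=1 RW=1 US=1 PS=0]
  L1: frame=0x2F idx=19 entry=0x30007 [P=1 RW=1 US=1 PS=0]
  L2: frame=0x30 idx=20 entry=0x31007 [P=1 RW=1 US=1 PS=0]
  L3: frame=0x31 idx=12 entry=0x35007 [P=1 RW=1 US=1 PS=0]
  ⇒ phys 0x35E11  [4 reads]

TLB: [["0x50142C1A", "0x2C"], ["0x184C280C", "0x35"]]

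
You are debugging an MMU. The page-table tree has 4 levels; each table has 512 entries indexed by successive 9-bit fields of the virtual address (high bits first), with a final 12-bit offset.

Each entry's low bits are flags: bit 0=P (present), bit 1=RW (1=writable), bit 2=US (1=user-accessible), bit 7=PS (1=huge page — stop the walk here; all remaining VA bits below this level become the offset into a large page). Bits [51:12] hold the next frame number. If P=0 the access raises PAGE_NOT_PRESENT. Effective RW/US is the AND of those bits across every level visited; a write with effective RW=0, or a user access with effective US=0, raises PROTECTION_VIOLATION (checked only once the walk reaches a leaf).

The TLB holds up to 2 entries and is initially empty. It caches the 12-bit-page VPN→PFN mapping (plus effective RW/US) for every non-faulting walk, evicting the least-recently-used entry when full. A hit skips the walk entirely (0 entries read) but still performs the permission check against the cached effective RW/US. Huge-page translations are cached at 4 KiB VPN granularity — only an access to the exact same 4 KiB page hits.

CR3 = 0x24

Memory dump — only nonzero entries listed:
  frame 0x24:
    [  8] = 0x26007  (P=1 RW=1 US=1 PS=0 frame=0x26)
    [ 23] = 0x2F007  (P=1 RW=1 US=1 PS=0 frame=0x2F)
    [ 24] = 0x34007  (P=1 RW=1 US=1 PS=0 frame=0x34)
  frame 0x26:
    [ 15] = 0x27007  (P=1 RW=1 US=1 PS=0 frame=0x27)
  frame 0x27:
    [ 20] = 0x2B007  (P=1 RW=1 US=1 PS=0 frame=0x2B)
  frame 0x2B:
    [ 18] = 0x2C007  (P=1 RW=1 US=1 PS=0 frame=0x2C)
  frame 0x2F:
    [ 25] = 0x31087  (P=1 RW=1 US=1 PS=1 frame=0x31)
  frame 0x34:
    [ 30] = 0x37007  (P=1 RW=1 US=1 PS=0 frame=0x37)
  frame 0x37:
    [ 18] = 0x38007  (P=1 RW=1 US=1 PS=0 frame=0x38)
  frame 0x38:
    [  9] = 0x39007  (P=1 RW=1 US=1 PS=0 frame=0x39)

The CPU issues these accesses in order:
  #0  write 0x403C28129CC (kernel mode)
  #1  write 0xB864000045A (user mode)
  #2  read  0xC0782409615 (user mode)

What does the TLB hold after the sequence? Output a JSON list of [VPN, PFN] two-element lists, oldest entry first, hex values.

Trace:
#0 VA=0x403C28129CC (w,kernel):
  [0] read 0x24 idx=8: raw=0x26007 flags P=1 W=1 U=1 S=0
  [1] read 0x26 idx=15: raw=0x27007 flags P=1 W=1 U=1 S=0
  [2] read 0x27 idx=20: raw=0x2B007 flags P=1 W=1 U=1 S=0
  [3] read 0x2B idx=18: raw=0x2C007 flags P=1 W=1 U=1 S=0
  ⇒ phys 0x2C9CC  [4 reads]
#1 VA=0xB864000045A (w,user):
  [0] read 0x24 idx=23: raw=0x2F007 flags P=1 W=1 U=1 S=0
  [1] read 0x2F idx=25: raw=0x31087 flags P=1 W=1 U=1 S=1
  ⇒ phys 0x3145A (huge @L1)  [2 reads]
#2 VA=0xC0782409615 (r,user):
  [0] read 0x24 idx=24: raw=0x34007 flags P=1 W=1 U=1 S=0
  [1] read 0x34 idx=30: raw=0x37007 flags P=1 W=1 U=1 S=0
  [2] read 0x37 idx=18: raw=0x38007 flags P=1 W=1 U=1 S=0
  [3] read 0x38 idx=9: raw=0x39007 flags P=1 W=1 U=1 S=0
  ⇒ phys 0x39615  [4 reads]

TLB: [["0xB8640000", "0x31"], ["0xC0782409", "0x39"]]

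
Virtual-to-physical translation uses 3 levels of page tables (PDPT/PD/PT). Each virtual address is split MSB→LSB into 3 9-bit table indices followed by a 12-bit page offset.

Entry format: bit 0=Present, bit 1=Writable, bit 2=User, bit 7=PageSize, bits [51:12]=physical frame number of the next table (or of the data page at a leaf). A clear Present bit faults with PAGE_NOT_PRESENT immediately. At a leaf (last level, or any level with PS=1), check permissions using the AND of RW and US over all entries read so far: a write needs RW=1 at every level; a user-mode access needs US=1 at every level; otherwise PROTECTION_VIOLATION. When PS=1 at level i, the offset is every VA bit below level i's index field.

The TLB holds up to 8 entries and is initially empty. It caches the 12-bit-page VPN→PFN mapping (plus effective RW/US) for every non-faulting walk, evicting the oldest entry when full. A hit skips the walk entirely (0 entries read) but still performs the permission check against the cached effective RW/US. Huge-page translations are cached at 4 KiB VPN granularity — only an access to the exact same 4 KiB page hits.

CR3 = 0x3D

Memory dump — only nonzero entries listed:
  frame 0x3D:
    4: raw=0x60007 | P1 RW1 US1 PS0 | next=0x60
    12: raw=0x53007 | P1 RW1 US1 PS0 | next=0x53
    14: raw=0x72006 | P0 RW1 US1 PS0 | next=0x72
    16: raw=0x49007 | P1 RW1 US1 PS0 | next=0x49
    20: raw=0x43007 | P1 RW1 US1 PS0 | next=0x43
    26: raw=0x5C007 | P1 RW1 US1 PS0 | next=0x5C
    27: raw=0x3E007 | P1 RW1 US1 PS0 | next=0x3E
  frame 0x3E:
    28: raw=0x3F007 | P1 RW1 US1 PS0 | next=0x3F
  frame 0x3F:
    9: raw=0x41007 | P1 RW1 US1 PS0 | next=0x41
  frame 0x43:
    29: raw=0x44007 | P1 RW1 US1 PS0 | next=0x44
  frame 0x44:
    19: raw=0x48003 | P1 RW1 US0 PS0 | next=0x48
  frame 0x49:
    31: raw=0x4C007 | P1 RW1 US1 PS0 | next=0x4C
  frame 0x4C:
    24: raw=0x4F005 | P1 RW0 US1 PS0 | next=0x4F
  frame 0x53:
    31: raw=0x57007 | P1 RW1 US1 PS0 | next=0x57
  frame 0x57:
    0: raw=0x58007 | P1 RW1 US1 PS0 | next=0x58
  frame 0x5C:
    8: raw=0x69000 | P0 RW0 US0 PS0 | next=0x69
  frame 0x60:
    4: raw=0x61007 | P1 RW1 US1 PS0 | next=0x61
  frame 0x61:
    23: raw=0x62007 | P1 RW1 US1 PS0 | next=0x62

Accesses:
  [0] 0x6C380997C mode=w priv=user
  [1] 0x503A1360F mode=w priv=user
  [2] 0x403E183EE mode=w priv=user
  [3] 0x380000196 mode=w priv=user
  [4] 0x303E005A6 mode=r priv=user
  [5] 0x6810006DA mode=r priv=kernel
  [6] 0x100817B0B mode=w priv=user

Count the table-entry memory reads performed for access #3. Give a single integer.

Per-access translation:
#0 VA=0x6C380997C (w,user):
  L0 @0x3D[27] → 0x3E007  P=1,RW=1,US=1,PS=0
  L1 @0x3E[28] → 0x3F007  P=1,RW=1,US=1,PS=0
  L2 @0x3F[9] → 0x41007  P=1,RW=1,US=1,PS=0
  → PA=0x4197C  (3 entries read)
#1 VA=0x503A1360F (w,user):
  L0 @0x3D[20] → 0x43007  P=1,RW=1,US=1,PS=0
  L1 @0x43[29] → 0x44007  P=1,RW=1,US=1,PS=0
  L2 @0x44[19] → 0x48003  P=1,RW=1,US=0,PS=0
  → PROTECTION_VIOLATION  (3 entries read)
#2 VA=0x403E183EE (w,user):
  L0 @0x3D[16] → 0x49007  P=1,RW=1,US=1,PS=0
  L1 @0x49[31] → 0x4C007  P=1,RW=1,US=1,PS=0
  L2 @0x4C[24] → 0x4F005  P=1,RW=0,US=1,PS=0
  → PROTECTION_VIOLATION  (3 entries read)
#3 VA=0x380000196 (w,user):
  L0 @0x3D[14] → 0x72006  P=0,RW=1,US=1,PS=0
  → PAGE_NOT_PRESENT  (1 entries read)
#4 VA=0x303E005A6 (r,user):
  L0 @0x3D[12] → 0x53007  P=1,RW=1,US=1,PS=0
  L1 @0x53[31] → 0x57007  P=1,RW=1,US=1,PS=0
  L2 @0x57[0] → 0x58007  P=1,RW=1,US=1,PS=0
  → PA=0x585A6  (3 entries read)
#5 VA=0x6810006DA (r,kernel):
  L0 @0x3D[26] → 0x5C007  P=1,RW=1,US=1,PS=0
  L1 @0x5C[8] → 0x69000  P=0,RW=0,US=0,PS=0
  → PAGE_NOT_PRESENT  (2 entries read)
#6 VA=0x100817B0B (w,user):
  L0 @0x3D[4] → 0x60007  P=1,RW=1,US=1,PS=0
  L1 @0x60[4] → 0x61007  P=1,RW=1,US=1,PS=0
  L2 @0x61[23] → 0x62007  P=1,RW=1,US=1,PS=0
  → PA=0x62B0B  (3 entries read)

Entries read for #3: 1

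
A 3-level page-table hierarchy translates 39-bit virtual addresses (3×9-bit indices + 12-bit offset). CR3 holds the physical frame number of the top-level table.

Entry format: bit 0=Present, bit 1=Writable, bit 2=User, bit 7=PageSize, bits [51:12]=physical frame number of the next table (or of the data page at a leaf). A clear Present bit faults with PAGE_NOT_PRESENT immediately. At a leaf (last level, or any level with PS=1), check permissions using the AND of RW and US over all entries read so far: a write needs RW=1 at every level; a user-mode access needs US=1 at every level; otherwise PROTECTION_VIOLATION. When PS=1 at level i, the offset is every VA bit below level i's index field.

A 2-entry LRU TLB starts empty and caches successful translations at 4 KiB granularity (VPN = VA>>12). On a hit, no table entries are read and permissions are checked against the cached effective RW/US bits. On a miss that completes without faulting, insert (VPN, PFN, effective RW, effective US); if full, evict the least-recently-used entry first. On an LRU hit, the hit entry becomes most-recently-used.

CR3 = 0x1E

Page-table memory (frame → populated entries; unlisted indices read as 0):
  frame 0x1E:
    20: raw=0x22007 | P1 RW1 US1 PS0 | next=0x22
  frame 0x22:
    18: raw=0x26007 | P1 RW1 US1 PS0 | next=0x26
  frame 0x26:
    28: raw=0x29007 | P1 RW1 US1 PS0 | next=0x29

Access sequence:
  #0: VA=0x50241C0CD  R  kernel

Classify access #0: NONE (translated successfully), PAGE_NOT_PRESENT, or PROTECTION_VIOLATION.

Walk each access:
#0 VA=0x50241C0CD (r,kernel):
  L0: frame=0x1E idx=20 entry=0x22007 [P=1 RW=1 US=1 PS=0]
  L1: frame=0x22 idx=18 entry=0x26007 [P=1 RW=1 US=1 PS=0]
  L2: frame=0x26 idx=28 entry=0x29007 [P=1 RW=1 US=1 PS=0]
  ⇒ phys 0x290CD  [3 reads]

Access #0 fault: NONE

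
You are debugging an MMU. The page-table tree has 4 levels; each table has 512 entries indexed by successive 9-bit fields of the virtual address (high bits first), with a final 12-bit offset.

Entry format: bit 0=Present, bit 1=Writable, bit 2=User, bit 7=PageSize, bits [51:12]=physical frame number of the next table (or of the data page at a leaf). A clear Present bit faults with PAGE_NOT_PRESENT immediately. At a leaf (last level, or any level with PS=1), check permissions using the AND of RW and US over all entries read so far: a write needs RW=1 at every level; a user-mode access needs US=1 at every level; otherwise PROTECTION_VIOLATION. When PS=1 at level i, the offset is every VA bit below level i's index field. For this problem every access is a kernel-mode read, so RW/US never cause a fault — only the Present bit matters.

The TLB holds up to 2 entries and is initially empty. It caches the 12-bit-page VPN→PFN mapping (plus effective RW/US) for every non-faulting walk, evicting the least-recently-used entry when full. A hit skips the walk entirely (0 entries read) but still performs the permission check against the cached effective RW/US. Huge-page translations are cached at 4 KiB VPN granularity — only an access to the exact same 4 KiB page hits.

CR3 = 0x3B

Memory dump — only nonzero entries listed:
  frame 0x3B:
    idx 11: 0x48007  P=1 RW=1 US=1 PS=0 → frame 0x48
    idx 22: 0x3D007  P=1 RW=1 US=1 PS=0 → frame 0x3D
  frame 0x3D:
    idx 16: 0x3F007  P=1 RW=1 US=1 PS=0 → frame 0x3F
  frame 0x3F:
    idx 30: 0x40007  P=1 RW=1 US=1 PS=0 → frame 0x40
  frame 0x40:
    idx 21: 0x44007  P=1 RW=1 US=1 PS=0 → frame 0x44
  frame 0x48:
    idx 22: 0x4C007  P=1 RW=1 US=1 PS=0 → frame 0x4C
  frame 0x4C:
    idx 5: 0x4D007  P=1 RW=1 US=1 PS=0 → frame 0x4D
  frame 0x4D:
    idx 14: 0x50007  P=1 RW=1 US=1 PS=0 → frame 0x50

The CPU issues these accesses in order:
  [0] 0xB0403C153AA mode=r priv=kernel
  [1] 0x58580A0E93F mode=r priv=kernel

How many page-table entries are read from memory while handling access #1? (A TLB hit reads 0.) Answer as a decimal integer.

Per-access translation:
#0 VA=0xB0403C153AA (r,kernel):
  L0 @0x3B[22] → 0x3D007  P=1,RW=1,US=1,PS=0
  L1 @0x3D[16] → 0x3F007  P=1,RW=1,US=1,PS=0
  L2 @0x3F[30] → 0x40007  P=1,RW=1,US=1,PS=0
  L3 @0x40[21] → 0x44007  P=1,RW=1,US=1,PS=0
  → PA=0x443AA  (4 entries read)
#1 VA=0x58580A0E93F (r,kernel):
  L0 @0x3B[11] → 0x48007  P=1,RW=1,US=1,PS=0
  L1 @0x48[22] → 0x4C007  P=1,RW=1,US=1,PS=0
  L2 @0x4C[5] → 0x4D007  P=1,RW=1,US=1,PS=0
  L3 @0x4D[14] → 0x50007  P=1,RW=1,US=1,PS=0
  → PA=0x5093F  (4 entries read)

Entries read for #1: 4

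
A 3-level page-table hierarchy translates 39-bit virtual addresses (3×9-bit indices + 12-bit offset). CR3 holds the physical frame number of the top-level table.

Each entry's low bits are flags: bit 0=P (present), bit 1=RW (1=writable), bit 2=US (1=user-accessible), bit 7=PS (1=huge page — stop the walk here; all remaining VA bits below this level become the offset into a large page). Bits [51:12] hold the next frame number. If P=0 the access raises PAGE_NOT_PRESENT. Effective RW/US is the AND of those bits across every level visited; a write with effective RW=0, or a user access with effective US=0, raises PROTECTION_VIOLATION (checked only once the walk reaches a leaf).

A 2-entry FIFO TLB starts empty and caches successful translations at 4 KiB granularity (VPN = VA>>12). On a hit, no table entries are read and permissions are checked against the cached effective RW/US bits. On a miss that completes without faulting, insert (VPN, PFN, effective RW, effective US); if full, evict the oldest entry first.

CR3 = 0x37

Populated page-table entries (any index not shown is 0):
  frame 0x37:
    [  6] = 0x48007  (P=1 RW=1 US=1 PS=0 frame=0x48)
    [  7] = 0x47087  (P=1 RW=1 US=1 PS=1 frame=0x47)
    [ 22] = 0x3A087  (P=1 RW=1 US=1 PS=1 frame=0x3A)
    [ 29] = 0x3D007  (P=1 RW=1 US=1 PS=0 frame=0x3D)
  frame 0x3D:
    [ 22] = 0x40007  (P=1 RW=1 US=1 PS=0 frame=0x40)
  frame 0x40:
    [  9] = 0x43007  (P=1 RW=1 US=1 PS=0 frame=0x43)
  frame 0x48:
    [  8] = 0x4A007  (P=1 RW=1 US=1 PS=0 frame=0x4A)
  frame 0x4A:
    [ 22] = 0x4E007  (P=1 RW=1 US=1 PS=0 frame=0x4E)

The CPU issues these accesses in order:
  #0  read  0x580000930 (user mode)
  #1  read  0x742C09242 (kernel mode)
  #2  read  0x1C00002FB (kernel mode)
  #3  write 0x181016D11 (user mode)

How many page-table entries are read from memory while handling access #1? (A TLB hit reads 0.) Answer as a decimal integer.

Trace:
#0 VA=0x580000930 (r,user):
  lvl0: tbl 0x37, slot 22 ⇒ 0x3A087 (P1/RW1/US1/PS1)
  ✓ 0x3A930 (huge @L0)  — 1 lookups
#1 VA=0x742C09242 (r,kernel):
  lvl0: tbl 0x37, slot 29 ⇒ 0x3D007 (P1/RW1/US1/PS0)
  lvl1: tbl 0x3D, slot 22 ⇒ 0x40007 (P1/RW1/US1/PS0)
  lvl2: tbl 0x40, slot 9 ⇒ 0x43007 (P1/RW1/US1/PS0)
  ✓ 0x43242  — 3 lookups
#2 VA=0x1C00002FB (r,kernel):
  lvl0: tbl 0x37, slot 7 ⇒ 0x47087 (P1/RW1/US1/PS1)
  ✓ 0x472FB (huge @L0)  — 1 lookups
#3 VA=0x181016D11 (w,user):
  lvl0: tbl 0x37, slot 6 ⇒ 0x48007 (P1/RW1/US1/PS0)
  lvl1: tbl 0x48, slot 8 ⇒ 0x4A007 (P1/RW1/US1/PS0)
  lvl2: tbl 0x4A, slot 22 ⇒ 0x4E007 (P1/RW1/US1/PS0)
  ✓ 0x4ED11  — 3 lookups

Entries read for #1: 3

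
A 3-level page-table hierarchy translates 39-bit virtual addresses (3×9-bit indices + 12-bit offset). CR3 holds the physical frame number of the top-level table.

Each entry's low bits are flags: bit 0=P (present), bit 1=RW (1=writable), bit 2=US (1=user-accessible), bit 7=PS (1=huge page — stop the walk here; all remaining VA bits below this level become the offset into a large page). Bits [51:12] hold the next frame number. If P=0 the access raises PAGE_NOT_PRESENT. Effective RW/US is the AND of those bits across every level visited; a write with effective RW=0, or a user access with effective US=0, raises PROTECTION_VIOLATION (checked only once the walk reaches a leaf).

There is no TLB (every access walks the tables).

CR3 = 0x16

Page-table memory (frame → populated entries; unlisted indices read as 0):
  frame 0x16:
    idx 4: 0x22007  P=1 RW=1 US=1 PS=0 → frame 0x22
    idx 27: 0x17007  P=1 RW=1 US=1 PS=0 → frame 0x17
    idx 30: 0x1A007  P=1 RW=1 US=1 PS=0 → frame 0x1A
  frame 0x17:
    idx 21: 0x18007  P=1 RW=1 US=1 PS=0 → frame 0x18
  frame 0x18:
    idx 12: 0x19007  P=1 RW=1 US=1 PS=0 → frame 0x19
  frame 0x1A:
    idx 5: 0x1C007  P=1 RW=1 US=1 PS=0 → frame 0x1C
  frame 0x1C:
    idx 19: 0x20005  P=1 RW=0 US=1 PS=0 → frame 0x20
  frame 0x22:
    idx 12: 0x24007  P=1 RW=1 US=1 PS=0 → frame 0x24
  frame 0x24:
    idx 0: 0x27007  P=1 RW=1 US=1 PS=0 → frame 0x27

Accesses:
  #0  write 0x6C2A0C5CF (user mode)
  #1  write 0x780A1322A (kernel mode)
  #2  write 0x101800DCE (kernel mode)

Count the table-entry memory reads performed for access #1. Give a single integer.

Walk each access:
#0 VA=0x6C2A0C5CF (w,user):
  lvl0: tbl 0x16, slot 27 ⇒ 0x17007 (P1/RW1/US1/PS0)
  lvl1: tbl 0x17, slot 21 ⇒ 0x18007 (P1/RW1/US1/PS0)
  lvl2: tbl 0x18, slot 12 ⇒ 0x19007 (P1/RW1/US1/PS0)
  ⇒ phys 0x195CF  [3 reads]
#1 VA=0x780A1322A (w,kernel):
  lvl0: tbl 0x16, slot 30 ⇒ 0x1A007 (P1/RW1/US1/PS0)
  lvl1: tbl 0x1A, slot 5 ⇒ 0x1C007 (P1/RW1/US1/PS0)
  lvl2: tbl 0x1C, slot 19 ⇒ 0x20005 (P1/RW0/US1/PS0)
  ✗ PROTECTION_VIOLATION  [3 reads]
#2 VA=0x101800DCE (w,kernel):
  lvl0: tbl 0x16, slot 4 ⇒ 0x22007 (P1/RW1/US1/PS0)
  lvl1: tbl 0x22, slot 12 ⇒ 0x24007 (P1/RW1/US1/PS0)
  lvl2: tbl 0x24, slot 0 ⇒ 0x27007 (P1/RW1/US1/PS0)
  ⇒ phys 0x27DCE  [3 reads]

Entries read for #1: 3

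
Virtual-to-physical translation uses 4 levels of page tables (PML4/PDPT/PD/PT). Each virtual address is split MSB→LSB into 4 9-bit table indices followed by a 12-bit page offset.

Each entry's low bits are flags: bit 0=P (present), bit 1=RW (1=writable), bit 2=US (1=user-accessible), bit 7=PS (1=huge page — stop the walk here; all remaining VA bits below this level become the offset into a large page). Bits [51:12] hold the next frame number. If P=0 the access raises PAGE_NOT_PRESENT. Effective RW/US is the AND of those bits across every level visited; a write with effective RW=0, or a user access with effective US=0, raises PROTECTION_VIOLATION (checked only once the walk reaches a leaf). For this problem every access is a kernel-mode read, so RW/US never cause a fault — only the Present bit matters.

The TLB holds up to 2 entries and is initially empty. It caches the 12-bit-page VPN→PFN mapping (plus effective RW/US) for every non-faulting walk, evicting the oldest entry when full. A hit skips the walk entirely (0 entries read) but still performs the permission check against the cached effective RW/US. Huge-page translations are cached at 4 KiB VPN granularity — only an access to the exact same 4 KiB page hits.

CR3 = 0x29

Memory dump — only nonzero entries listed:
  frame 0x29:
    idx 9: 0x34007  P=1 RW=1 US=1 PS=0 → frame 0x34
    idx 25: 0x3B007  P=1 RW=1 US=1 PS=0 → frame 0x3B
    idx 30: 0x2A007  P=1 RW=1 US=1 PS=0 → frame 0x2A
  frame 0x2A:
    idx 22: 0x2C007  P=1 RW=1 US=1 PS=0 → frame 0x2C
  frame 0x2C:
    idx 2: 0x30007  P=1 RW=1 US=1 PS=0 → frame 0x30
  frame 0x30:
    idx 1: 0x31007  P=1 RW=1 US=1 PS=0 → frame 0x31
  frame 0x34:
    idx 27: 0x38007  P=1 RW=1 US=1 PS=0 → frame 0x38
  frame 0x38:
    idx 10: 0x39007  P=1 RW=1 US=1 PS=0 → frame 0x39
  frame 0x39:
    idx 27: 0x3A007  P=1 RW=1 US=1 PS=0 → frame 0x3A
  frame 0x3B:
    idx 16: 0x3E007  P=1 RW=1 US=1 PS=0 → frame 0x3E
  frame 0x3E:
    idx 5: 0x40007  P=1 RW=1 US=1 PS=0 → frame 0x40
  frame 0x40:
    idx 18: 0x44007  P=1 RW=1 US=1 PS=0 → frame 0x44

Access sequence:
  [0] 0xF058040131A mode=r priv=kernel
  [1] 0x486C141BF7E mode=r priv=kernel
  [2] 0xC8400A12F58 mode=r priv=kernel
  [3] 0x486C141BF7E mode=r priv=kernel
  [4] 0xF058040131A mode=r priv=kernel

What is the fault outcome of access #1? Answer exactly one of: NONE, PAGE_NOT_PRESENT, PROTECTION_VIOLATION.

Per-access translation:
#0 VA=0xF058040131A (r,kernel):
  L0 @0x29[30] → 0x2A007  P=1,RW=1,US=1,PS=0
  L1 @0x2A[22] → 0x2C007  P=1,RW=1,US=1,PS=0
  L2 @0x2C[2] → 0x30007  P=1,RW=1,US=1,PS=0
  L3 @0x30[1] → 0x31007  P=1,RW=1,US=1,PS=0
  ⇒ phys 0x3131A  [4 reads]
#1 VA=0x486C141BF7E (r,kernel):
  L0 @0x29[9] → 0x34007  P=1,RW=1,US=1,PS=0
  L1 @0x34[27] → 0x38007  P=1,RW=1,US=1,PS=0
  L2 @0x38[10] → 0x39007  P=1,RW=1,US=1,PS=0
  L3 @0x39[27] → 0x3A007  P=1,RW=1,US=1,PS=0
  ⇒ phys 0x3AF7E  [4 reads]
#2 VA=0xC8400A12F58 (r,kernel):
  L0 @0x29[25] → 0x3B007  P=1,RW=1,US=1,PS=0
  L1 @0x3B[16] → 0x3E007  P=1,RW=1,US=1,PS=0
  L2 @0x3E[5] → 0x40007  P=1,RW=1,US=1,PS=0
  L3 @0x40[18] → 0x44007  P=1,RW=1,US=1,PS=0
  ⇒ phys 0x44F58  [4 reads]
#3 VA=0x486C141BF7E (r,kernel):
  TLB hit vpn=0x486C141B → PA=0x3AF7E
#4 VA=0xF058040131A (r,kernel):
  L0 @0x29[30] → 0x2A007  P=1,RW=1,US=1,PS=0
  L1 @0x2A[22] → 0x2C007  P=1,RW=1,US=1,PS=0
  L2 @0x2C[2] → 0x30007  P=1,RW=1,US=1,PS=0
  L3 @0x30[1] → 0x31007  P=1,RW=1,US=1,PS=0
  ⇒ phys 0x3131A  [4 reads]

Access #1 fault: NONE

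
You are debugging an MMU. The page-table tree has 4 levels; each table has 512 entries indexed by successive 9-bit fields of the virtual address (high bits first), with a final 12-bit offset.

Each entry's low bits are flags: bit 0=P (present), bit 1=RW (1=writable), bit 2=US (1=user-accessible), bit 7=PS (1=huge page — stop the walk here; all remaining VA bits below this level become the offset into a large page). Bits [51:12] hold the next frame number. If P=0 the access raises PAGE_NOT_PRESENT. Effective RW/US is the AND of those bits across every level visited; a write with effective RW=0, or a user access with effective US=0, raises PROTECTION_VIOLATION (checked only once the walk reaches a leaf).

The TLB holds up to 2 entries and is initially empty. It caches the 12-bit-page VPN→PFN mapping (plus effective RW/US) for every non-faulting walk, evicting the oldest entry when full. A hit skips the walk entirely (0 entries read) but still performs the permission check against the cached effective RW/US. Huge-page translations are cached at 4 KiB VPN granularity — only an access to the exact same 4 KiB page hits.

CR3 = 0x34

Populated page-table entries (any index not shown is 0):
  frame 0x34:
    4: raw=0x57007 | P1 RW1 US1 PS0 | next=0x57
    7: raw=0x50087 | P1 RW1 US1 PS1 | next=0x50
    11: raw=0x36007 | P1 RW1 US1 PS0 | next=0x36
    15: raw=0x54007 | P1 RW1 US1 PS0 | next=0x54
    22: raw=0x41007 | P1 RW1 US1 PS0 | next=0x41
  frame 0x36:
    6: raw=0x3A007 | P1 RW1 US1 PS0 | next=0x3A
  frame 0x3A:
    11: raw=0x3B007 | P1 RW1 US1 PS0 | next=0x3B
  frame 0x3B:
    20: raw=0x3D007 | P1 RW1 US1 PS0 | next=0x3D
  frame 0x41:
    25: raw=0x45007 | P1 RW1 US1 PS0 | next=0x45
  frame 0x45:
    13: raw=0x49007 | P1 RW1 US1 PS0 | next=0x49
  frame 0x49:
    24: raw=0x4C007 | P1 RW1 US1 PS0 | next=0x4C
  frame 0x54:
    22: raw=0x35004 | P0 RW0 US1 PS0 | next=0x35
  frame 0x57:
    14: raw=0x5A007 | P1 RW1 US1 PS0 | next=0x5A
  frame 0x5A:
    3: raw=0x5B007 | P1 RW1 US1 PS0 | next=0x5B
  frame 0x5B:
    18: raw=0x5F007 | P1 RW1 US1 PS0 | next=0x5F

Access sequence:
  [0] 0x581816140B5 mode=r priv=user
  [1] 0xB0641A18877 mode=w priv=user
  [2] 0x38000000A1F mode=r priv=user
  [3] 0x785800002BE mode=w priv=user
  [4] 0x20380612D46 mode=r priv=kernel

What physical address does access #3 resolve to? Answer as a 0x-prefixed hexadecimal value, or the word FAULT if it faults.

Per-access translation:
#0 VA=0x581816140B5 (r,user):
  L0: frame=0x34 idx=11 entry=0x36007 [P=1 RW=1 US=1 PS=0]
  L1: frame=0x36 idx=6 entry=0x3A007 [P=1 RW=1 US=1 PS=0]
  L2: frame=0x3A idx=11 entry=0x3B007 [P=1 RW=1 US=1 PS=0]
  L3: frame=0x3B idx=20 entry=0x3D007 [P=1 RW=1 US=1 PS=0]
  ✓ 0x3D0B5  — 4 lookups
#1 VA=0xB0641A18877 (w,user):
  L0: frame=0x34 idx=22 entry=0x41007 [P=1 RW=1 US=1 PS=0]
  L1: frame=0x41 idx=25 entry=0x45007 [P=1 RW=1 US=1 PS=0]
  L2: frame=0x45 idx=13 entry=0x49007 [P=1 RW=1 US=1 PS=0]
  L3: frame=0x49 idx=24 entry=0x4C007 [P=1 RW=1 US=1 PS=0]
  ✓ 0x4C877  — 4 lookups
#2 VA=0x38000000A1F (r,user):
  L0: frame=0x34 idx=7 entry=0x50087 [P=1 RW=1 US=1 PS=1]
  ✓ 0x50A1F (huge @L0)  — 1 lookups
#3 VA=0x785800002BE (w,user):
  L0: frame=0x34 idx=15 entry=0x54007 [P=1 RW=1 US=1 PS=0]
  L1: frame=0x54 idx=22 entry=0x35004 [P=0 RW=0 US=1 PS=0]
  ⇒ fault: PAGE_NOT_PRESENT  — 2 lookups
#4 VA=0x20380612D46 (r,kernel):
  L0: frame=0x34 idx=4 entry=0x57007 [P=1 RW=1 US=1 PS=0]
  L1: frame=0x57 idx=14 entry=0x5A007 [P=1 RW=1 US=1 PS=0]
  L2: frame=0x5A idx=3 entry=0x5B007 [P=1 RW=1 US=1 PS=0]
  L3: frame=0x5B idx=18 entry=0x5F007 [P=1 RW=1 US=1 PS=0]
  ✓ 0x5FD46  — 4 lookups

Access #3 PA: FAULT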